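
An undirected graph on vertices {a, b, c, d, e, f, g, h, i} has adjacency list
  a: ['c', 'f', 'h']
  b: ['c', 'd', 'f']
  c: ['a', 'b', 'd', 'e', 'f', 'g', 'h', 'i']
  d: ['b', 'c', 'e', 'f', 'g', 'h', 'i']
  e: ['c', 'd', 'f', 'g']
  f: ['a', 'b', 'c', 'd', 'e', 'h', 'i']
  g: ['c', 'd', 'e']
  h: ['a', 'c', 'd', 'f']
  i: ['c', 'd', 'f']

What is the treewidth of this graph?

3

A width-3 tree decomposition is:
Bags: B1 = {c, d, e, f}  B2 = {b, c, d, f}  B3 = {c, d, f, i}  B4 = {c, d, e, g}  B5 = {c, d, f, h}  B6 = {a, c, f, h}
Tree: B1–B2, B2–B3, B1–B4, B2–B5, B5–B6
Each bag holds 4 vertices, so the decomposition has width 3, which upper-bounds the treewidth. For the lower bound, the 4 vertices {c, d, e, g} are pairwise adjacent, and any tree decomposition puts a clique entirely inside one bag — forcing width ≥ 3. Therefore the treewidth is 3.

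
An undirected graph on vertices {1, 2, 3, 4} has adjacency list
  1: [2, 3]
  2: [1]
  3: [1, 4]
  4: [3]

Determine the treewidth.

1

A width-1 tree decomposition is:
Bags: B1 = {1, 3}  B2 = {1, 2}  B3 = {3, 4}
Tree: B1–B2, B1–B3
Every bag has size at most 2, so the width is 2 − 1 = 1 and tw(G) ≤ 1. Any graph with an edge has treewidth ≥ 1, and G has the edge 3–1. The upper and lower bounds meet at 1, so that is the treewidth.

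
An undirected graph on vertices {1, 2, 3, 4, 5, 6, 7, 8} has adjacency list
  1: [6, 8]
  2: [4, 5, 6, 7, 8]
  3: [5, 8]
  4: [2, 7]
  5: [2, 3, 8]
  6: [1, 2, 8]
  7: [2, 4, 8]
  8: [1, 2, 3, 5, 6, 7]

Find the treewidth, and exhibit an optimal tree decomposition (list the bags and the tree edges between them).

Treewidth 2.
Bags: B1 = {2, 7, 8}  B2 = {2, 5, 8}  B3 = {2, 6, 8}  B4 = {1, 6, 8}  B5 = {2, 4, 7}  B6 = {3, 5, 8}
Tree: B1–B2, B1–B3, B3–B4, B1–B5, B2–B6

Each bag holds 3 vertices, so the decomposition has width 2, which upper-bounds the treewidth. For the lower bound, the 3 vertices {1, 6, 8} are pairwise adjacent, and any tree decomposition puts a clique entirely inside one bag — forcing width ≥ 2. Hence tw(G) = 2 exactly.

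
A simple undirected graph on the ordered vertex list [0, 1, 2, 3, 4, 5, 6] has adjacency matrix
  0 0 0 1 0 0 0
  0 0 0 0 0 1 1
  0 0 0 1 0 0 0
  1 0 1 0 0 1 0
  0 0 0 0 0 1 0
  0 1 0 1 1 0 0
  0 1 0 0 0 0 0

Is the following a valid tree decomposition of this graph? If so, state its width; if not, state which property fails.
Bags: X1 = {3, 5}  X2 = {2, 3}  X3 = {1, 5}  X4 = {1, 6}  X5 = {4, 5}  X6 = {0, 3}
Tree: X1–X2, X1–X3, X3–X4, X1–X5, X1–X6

Vertex coverage: the bags together contain {0, 1, 2, 3, 4, 5, 6}, the full vertex set. Edge coverage: each edge of G has both endpoints in at least one bag. Running intersection: for every vertex, the bags containing it form a connected subtree. All three properties hold, so this is a valid tree decomposition of width max|bag| − 1 = 1, and hence tw(G) ≤ 1.

Yes; width 1.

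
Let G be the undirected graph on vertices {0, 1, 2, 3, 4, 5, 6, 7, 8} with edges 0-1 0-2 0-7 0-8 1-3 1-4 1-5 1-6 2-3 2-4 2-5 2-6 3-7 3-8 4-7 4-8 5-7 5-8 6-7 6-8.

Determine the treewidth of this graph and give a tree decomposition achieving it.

Every bag has size at most 5, so the width is 5 − 1 = 4 and tw(G) ≤ 4. For the lower bound: the 5 vertex sets {1,3}, {4,7}, {5,8}, {2}, {0} are disjoint, each induces a connected subgraph, and every pair is joined by at least one edge of G. Contracting each set to a single vertex therefore yields K_{5} as a minor, and since treewidth is minor-monotone, tw(G) ≥ tw(K_{5}) = 4. The upper and lower bounds meet at 4, so that is the treewidth.

Treewidth 4.
One such decomposition:
Bags: B1 = {1, 2, 3, 7, 8}  B2 = {1, 2, 4, 7, 8}  B3 = {1, 2, 5, 7, 8}  B4 = {0, 1, 2, 7, 8}  B5 = {1, 2, 6, 7, 8}
Tree: B1–B2, B2–B3, B3–B4, B4–B5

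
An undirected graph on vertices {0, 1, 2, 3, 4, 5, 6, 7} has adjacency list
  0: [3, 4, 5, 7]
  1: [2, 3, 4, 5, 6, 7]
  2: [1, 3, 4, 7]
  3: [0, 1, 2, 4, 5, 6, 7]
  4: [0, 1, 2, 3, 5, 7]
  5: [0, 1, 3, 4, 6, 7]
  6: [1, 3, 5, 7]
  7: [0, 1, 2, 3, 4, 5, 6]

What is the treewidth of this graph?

A width-4 tree decomposition is:
Bags: B1 = {1, 3, 5, 6, 7}  B2 = {1, 3, 4, 5, 7}  B3 = {0, 3, 4, 5, 7}  B4 = {1, 2, 3, 4, 7}
Tree: B1–B2, B2–B3, B2–B4
Each bag holds 5 vertices, so the decomposition has width 4, which upper-bounds the treewidth. Conversely, {0, 3, 4, 5, 7} is a clique of size 5, and the vertices of any clique must share a bag in every tree decomposition; so some bag has ≥ 5 vertices and tw(G) ≥ 4. Combining the bounds, tw(G) = 4.

4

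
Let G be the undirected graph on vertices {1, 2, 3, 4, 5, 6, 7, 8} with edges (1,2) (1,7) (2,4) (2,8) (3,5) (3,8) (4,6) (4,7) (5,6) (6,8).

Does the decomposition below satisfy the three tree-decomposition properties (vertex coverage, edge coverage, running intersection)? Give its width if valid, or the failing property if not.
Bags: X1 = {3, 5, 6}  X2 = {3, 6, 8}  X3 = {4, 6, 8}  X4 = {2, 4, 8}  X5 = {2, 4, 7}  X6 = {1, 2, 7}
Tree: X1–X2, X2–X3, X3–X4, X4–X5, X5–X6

Yes; width 2.

Vertex coverage: the bags together contain {1, 2, 3, 4, 5, 6, 7, 8}, the full vertex set. Edge coverage: each edge of G has both endpoints in at least one bag. Running intersection: for every vertex, the bags containing it form a connected subtree. All three properties hold, so this is a valid tree decomposition of width max|bag| − 1 = 2, and hence tw(G) ≤ 2.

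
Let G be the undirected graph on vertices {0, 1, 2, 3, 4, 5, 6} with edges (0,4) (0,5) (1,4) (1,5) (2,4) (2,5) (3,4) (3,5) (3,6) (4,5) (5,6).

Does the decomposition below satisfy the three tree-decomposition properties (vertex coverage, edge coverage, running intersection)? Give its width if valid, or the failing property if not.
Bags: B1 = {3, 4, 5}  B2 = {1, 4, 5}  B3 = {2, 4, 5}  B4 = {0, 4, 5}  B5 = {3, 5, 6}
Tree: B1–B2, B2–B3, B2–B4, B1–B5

Yes; width 2.

Every vertex of G appears in some bag (union = {0, 1, 2, 3, 4, 5, 6}); every edge is covered by a bag; and for each vertex v the set of bags containing v is connected in the bag tree. The decomposition is therefore valid. The largest bag has 3 vertices, so the width is 2.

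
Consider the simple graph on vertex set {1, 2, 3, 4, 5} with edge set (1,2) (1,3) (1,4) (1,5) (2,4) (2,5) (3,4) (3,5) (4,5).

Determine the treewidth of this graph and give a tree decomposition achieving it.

Every bag has size at most 4, so the width is 4 − 1 = 3 and tw(G) ≤ 3. For the lower bound, the 4 vertices {1, 2, 4, 5} are pairwise adjacent, and any tree decomposition puts a clique entirely inside one bag — forcing width ≥ 3. Combining the bounds, tw(G) = 3.

Treewidth 3.
One optimal decomposition is:
Bags: B1 = {1, 2, 4, 5}  B2 = {1, 3, 4, 5}
Tree: B1–B2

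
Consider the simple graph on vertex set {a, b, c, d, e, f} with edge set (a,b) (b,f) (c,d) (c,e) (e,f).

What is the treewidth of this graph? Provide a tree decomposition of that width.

Each bag holds 2 vertices, so the decomposition has width 1, which upper-bounds the treewidth. Since G has at least one edge (e.g. d–c), it is not an edgeless graph, so tw(G) ≥ 1. The upper and lower bounds meet at 1, so that is the treewidth.

Treewidth 1.
Bags: B1 = {c, d}  B2 = {c, e}  B3 = {e, f}  B4 = {b, f}  B5 = {a, b}
Tree: B1–B2, B2–B3, B3–B4, B4–B5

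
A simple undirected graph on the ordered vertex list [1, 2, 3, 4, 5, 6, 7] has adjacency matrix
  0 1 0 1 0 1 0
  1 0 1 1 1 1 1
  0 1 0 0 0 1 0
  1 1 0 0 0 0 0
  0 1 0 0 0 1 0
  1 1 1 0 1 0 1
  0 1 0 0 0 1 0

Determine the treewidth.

A width-2 tree decomposition is:
Bags: B1 = {1, 2, 6}  B2 = {2, 5, 6}  B3 = {2, 3, 6}  B4 = {1, 2, 4}  B5 = {2, 6, 7}
Tree: B1–B2, B1–B3, B1–B4, B1–B5
The largest bag has 3 vertices, giving width 2; this decomposition certifies tw(G) ≤ 2. Conversely, {1, 2, 4} is a clique of size 3, and the vertices of any clique must share a bag in every tree decomposition; so some bag has ≥ 3 vertices and tw(G) ≥ 2. Combining the bounds, tw(G) = 2.

2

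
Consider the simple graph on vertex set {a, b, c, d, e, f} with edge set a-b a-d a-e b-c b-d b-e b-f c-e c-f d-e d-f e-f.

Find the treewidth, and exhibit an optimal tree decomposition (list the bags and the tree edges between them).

Treewidth 3.
One optimal decomposition is:
Bags: B1 = {b, d, e, f}  B2 = {a, b, d, e}  B3 = {b, c, e, f}
Tree: B1–B2, B1–B3

Every bag has size at most 4, so the width is 4 − 1 = 3 and tw(G) ≤ 3. Conversely, {b, d, e, f} is a clique of size 4, and the vertices of any clique must share a bag in every tree decomposition; so some bag has ≥ 4 vertices and tw(G) ≥ 3. Hence tw(G) = 3 exactly.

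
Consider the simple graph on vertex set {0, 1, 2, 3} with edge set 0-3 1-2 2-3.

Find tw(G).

1

A width-1 tree decomposition is:
Bags: B1 = {1, 2}  B2 = {2, 3}  B3 = {0, 3}
Tree: B1–B2, B2–B3
Every bag has size at most 2, so the width is 2 − 1 = 1 and tw(G) ≤ 1. Since G has at least one edge (e.g. 1–2), it is not an edgeless graph, so tw(G) ≥ 1. Therefore the treewidth is 1.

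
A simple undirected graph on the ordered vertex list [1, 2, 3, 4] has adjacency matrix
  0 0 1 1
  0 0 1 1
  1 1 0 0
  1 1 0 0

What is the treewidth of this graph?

A width-2 tree decomposition is:
Bags: B1 = {1, 3, 4}  B2 = {2, 3, 4}
Tree: B1–B2
Every bag has size at most 3, so the width is 3 − 1 = 2 and tw(G) ≤ 2. For the lower bound, G contains the cycle 4–1–3–2–4, so G is not a forest; only forests have treewidth ≤ 1, hence tw(G) ≥ 2. The upper and lower bounds meet at 2, so that is the treewidth.

2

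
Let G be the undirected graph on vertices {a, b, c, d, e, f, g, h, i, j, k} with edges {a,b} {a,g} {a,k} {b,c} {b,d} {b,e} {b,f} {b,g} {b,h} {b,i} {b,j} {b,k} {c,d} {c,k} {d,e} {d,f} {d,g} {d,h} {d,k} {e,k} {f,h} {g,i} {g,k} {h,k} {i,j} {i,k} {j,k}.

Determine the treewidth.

A width-3 tree decomposition is:
Bags: B1 = {b, d, h, k}  B2 = {b, d, f, h}  B3 = {b, d, g, k}  B4 = {b, c, d, k}  B5 = {b, d, e, k}  B6 = {a, b, g, k}  B7 = {b, g, i, k}  B8 = {b, i, j, k}
Tree: B1–B2, B1–B3, B3–B4, B1–B5, B3–B6, B6–B7, B7–B8
Each bag holds 4 vertices, so the decomposition has width 3, which upper-bounds the treewidth. On the other hand G contains the 4-clique {b, d, f, h}. A clique must lie in a single bag of any decomposition, so no decomposition can have width below 3. Combining the bounds, tw(G) = 3.

3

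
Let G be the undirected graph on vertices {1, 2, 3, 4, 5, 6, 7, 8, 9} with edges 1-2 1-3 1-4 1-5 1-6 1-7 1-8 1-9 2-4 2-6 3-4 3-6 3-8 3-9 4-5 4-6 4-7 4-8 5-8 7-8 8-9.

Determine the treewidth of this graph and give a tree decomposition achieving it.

Treewidth 3.
Bags: B1 = {1, 4, 5, 8}  B2 = {1, 3, 4, 8}  B3 = {1, 3, 8, 9}  B4 = {1, 3, 4, 6}  B5 = {1, 2, 4, 6}  B6 = {1, 4, 7, 8}
Tree: B1–B2, B2–B3, B2–B4, B4–B5, B2–B6

The largest bag has 4 vertices, giving width 3; this decomposition certifies tw(G) ≤ 3. For the lower bound, the 4 vertices {1, 3, 8, 9} are pairwise adjacent, and any tree decomposition puts a clique entirely inside one bag — forcing width ≥ 3. Combining the bounds, tw(G) = 3.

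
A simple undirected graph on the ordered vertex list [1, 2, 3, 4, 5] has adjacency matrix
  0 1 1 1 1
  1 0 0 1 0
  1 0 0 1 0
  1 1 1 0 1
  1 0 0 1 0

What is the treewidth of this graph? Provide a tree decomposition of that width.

Each bag holds 3 vertices, so the decomposition has width 2, which upper-bounds the treewidth. For the lower bound, the 3 vertices {1, 2, 4} are pairwise adjacent, and any tree decomposition puts a clique entirely inside one bag — forcing width ≥ 2. Hence tw(G) = 2 exactly.

Treewidth 2.
One such decomposition:
Bags: B1 = {1, 4, 5}  B2 = {1, 3, 4}  B3 = {1, 2, 4}
Tree: B1–B2, B2–B3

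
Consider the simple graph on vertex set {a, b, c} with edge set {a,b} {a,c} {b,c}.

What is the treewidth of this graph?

2

A width-2 tree decomposition is:
Bags: B1 = {a, b, c}
Tree: (single bag)
With just one bag of size 3, the width is 3 − 1 = 2, so tw(G) ≤ 2. On the other hand G contains the 3-clique {a, b, c}. A clique must lie in a single bag of any decomposition, so no decomposition can have width below 2. Therefore the treewidth is 2.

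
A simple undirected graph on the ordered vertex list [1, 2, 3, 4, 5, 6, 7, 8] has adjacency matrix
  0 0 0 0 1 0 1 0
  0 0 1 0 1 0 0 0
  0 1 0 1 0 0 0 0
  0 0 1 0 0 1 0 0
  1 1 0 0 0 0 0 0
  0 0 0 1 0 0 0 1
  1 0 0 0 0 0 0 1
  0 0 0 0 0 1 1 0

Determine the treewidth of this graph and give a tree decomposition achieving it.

Every bag has size at most 3, so the width is 3 − 1 = 2 and tw(G) ≤ 2. Since 5–2–3–4–6–8–7–1–5 is a cycle in G, G is not acyclic. Forests are exactly the graphs of treewidth ≤ 1, so tw(G) ≥ 2. Combining the bounds, tw(G) = 2.

Treewidth 2.
One such decomposition:
Bags: B1 = {2, 3, 5}  B2 = {3, 4, 5}  B3 = {4, 5, 6}  B4 = {5, 6, 8}  B5 = {5, 7, 8}  B6 = {1, 5, 7}
Tree: B1–B2, B2–B3, B3–B4, B4–B5, B5–B6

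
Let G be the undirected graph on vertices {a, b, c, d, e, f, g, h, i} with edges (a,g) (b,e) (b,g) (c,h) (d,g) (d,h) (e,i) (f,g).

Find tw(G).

1

A width-1 tree decomposition is:
Bags: B1 = {d, g}  B2 = {b, g}  B3 = {d, h}  B4 = {b, e}  B5 = {c, h}  B6 = {e, i}  B7 = {a, g}  B8 = {f, g}
Tree: B1–B2, B1–B3, B2–B4, B3–B5, B4–B6, B2–B7, B2–B8
The largest bag has 2 vertices, giving width 1; this decomposition certifies tw(G) ≤ 1. Since G has at least one edge (e.g. d–g), it is not an edgeless graph, so tw(G) ≥ 1. Hence tw(G) = 1 exactly.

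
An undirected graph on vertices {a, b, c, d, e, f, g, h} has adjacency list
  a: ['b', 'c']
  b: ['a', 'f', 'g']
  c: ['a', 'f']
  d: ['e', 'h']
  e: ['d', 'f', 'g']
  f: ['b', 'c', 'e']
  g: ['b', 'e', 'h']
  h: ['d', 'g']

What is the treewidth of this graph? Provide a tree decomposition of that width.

Each bag holds 3 vertices, so the decomposition has width 2, which upper-bounds the treewidth. The edges c–a–b–f–c form a cycle, so G is not a tree and its treewidth is at least 2. Hence tw(G) = 2 exactly.

Treewidth 2.
One such decomposition:
Bags: B1 = {a, c, f}  B2 = {a, b, f}  B3 = {b, e, f}  B4 = {b, e, g}  B5 = {d, e, g}  B6 = {d, g, h}
Tree: B1–B2, B2–B3, B3–B4, B4–B5, B5–B6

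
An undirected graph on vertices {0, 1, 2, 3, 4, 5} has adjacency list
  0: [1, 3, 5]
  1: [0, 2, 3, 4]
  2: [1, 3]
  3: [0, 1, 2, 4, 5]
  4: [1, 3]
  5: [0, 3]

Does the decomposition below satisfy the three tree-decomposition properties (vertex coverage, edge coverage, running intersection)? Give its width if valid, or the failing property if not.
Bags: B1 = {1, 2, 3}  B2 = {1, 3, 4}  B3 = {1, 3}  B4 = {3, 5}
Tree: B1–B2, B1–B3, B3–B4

A tree decomposition must satisfy three properties: every vertex lies in some bag; for every edge, both endpoints lie together in some bag; and for every vertex, the bags containing it form a connected subtree. Here vertex 0 appears in no bag, so the decomposition is invalid.

No — vertex 0 appears in no bag.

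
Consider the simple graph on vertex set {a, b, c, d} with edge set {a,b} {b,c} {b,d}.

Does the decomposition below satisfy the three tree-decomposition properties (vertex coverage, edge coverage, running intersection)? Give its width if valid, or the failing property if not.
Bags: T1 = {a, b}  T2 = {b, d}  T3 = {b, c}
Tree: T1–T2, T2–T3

Yes; width 1.

Vertex coverage: the bags together contain {a, b, c, d}, the full vertex set. Edge coverage: each edge of G has both endpoints in at least one bag. Running intersection: for every vertex, the bags containing it form a connected subtree. All three properties hold, so this is a valid tree decomposition of width max|bag| − 1 = 1, and hence tw(G) ≤ 1.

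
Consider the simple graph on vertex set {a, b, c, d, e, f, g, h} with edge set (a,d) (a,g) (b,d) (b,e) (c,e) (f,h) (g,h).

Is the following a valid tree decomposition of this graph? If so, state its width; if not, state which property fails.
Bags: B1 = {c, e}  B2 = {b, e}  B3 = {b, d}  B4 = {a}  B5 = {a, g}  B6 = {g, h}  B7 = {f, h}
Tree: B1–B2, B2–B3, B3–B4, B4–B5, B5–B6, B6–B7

No — edge (d,a) lies in no bag.

A tree decomposition must satisfy three properties: every vertex lies in some bag; for every edge, both endpoints lie together in some bag; and for every vertex, the bags containing it form a connected subtree. Here edge (d,a) lies in no bag, so the decomposition is invalid.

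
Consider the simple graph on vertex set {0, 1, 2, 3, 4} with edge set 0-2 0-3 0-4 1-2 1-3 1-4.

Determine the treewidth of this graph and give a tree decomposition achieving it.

Each bag holds 3 vertices, so the decomposition has width 2, which upper-bounds the treewidth. For the lower bound, G contains the cycle 1–2–0–4–1, so G is not a forest; only forests have treewidth ≤ 1, hence tw(G) ≥ 2. Combining the bounds, tw(G) = 2.

Treewidth 2.
One such decomposition:
Bags: B1 = {0, 1, 2}  B2 = {0, 1, 4}  B3 = {0, 1, 3}
Tree: B1–B2, B2–B3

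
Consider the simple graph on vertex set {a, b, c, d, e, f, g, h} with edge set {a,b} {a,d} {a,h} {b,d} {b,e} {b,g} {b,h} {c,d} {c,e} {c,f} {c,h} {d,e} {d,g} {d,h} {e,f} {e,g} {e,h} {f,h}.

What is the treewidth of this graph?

3

A width-3 tree decomposition is:
Bags: B1 = {b, d, e, h}  B2 = {c, d, e, h}  B3 = {c, e, f, h}  B4 = {a, b, d, h}  B5 = {b, d, e, g}
Tree: B1–B2, B2–B3, B1–B4, B1–B5
Every bag has size at most 4, so the width is 4 − 1 = 3 and tw(G) ≤ 3. For the lower bound, the 4 vertices {b, d, e, g} are pairwise adjacent, and any tree decomposition puts a clique entirely inside one bag — forcing width ≥ 3. Combining the bounds, tw(G) = 3.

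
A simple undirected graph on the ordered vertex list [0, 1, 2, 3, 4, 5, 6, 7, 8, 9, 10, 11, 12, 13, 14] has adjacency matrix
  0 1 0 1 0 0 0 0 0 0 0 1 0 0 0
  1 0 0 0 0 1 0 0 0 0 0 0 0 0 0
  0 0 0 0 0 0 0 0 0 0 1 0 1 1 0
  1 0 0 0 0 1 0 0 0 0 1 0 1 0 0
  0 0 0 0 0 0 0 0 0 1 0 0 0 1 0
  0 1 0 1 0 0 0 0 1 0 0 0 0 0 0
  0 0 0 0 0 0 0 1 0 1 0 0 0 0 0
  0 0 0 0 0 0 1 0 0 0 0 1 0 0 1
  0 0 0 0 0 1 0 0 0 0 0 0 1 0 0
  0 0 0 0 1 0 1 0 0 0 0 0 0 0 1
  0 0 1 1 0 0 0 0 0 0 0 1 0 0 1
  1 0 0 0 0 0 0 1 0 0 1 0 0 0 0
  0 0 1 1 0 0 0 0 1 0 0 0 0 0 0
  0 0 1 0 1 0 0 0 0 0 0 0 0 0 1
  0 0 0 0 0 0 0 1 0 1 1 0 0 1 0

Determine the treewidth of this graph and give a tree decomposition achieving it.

The largest bag has 4 vertices, giving width 3; this decomposition certifies tw(G) ≤ 3. For the lower bound: the 4 vertex sets {4,6,9}, {7}, {14}, {2,10,11,13} are disjoint, each induces a connected subgraph, and every pair is joined by at least one edge of G. Contracting each set to a single vertex therefore yields K_{4} as a minor, and since treewidth is minor-monotone, tw(G) ≥ tw(K_{4}) = 3. Combining the bounds, tw(G) = 3.

Treewidth 3.
One such decomposition:
Bags: B1 = {4, 6, 7, 9}  B2 = {4, 7, 9, 14}  B3 = {4, 7, 13, 14}  B4 = {7, 11, 13, 14}  B5 = {10, 11, 13, 14}  B6 = {2, 10, 11, 13}  B7 = {0, 2, 10, 11}  B8 = {0, 2, 3, 10}  B9 = {0, 2, 3, 12}  B10 = {0, 1, 3, 12}  B11 = {1, 3, 5, 12}  B12 = {1, 5, 8, 12}
Tree: B1–B2, B2–B3, B3–B4, B4–B5, B5–B6, B6–B7, B7–B8, B8–B9, B9–B10, B10–B11, B11–B12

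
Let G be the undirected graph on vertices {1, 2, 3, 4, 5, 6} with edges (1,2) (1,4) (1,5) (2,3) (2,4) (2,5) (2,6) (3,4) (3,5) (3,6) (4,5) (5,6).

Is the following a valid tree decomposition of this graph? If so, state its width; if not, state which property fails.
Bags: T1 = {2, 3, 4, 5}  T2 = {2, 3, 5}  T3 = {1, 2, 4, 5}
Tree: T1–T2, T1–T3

No — vertex 6 appears in no bag.

A tree decomposition must satisfy three properties: every vertex lies in some bag; for every edge, both endpoints lie together in some bag; and for every vertex, the bags containing it form a connected subtree. Here vertex 6 appears in no bag, so the decomposition is invalid.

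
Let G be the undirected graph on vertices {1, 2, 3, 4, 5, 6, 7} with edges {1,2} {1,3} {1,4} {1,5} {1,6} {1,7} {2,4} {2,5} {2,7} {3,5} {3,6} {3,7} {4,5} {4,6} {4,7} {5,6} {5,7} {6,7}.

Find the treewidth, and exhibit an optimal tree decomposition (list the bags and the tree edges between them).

Each bag holds 5 vertices, so the decomposition has width 4, which upper-bounds the treewidth. On the other hand G contains the 5-clique {1, 3, 5, 6, 7}. A clique must lie in a single bag of any decomposition, so no decomposition can have width below 4. Therefore the treewidth is 4.

Treewidth 4.
Bags: B1 = {1, 2, 4, 5, 7}  B2 = {1, 4, 5, 6, 7}  B3 = {1, 3, 5, 6, 7}
Tree: B1–B2, B2–B3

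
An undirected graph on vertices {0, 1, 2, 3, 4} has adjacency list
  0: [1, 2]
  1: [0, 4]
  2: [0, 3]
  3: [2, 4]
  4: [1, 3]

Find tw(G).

A width-2 tree decomposition is:
Bags: B1 = {2, 3, 4}  B2 = {0, 2, 4}  B3 = {0, 1, 4}
Tree: B1–B2, B2–B3
Each bag holds 3 vertices, so the decomposition has width 2, which upper-bounds the treewidth. For the lower bound, G contains the cycle 4–3–2–0–1–4, so G is not a forest; only forests have treewidth ≤ 1, hence tw(G) ≥ 2. Therefore the treewidth is 2.

2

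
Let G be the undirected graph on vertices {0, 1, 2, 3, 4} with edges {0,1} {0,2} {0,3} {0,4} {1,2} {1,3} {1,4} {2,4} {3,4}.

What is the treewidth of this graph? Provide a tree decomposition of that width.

Treewidth 3.
Bags: B1 = {0, 1, 3, 4}  B2 = {0, 1, 2, 4}
Tree: B1–B2

Every bag has size at most 4, so the width is 4 − 1 = 3 and tw(G) ≤ 3. For the lower bound, the 4 vertices {0, 1, 2, 4} are pairwise adjacent, and any tree decomposition puts a clique entirely inside one bag — forcing width ≥ 3. Therefore the treewidth is 3.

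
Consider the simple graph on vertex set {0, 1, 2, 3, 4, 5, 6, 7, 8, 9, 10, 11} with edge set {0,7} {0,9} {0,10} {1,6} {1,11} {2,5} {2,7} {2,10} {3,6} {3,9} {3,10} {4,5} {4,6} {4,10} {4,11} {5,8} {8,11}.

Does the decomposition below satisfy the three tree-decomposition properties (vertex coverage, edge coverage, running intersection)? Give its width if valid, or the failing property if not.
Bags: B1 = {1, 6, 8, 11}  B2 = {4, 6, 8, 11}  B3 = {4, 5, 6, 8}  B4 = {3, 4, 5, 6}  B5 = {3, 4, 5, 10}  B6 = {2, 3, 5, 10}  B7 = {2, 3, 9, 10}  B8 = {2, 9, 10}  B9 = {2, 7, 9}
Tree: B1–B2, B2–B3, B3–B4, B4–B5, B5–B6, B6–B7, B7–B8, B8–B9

No — vertex 0 appears in no bag.

A tree decomposition must satisfy three properties: every vertex lies in some bag; for every edge, both endpoints lie together in some bag; and for every vertex, the bags containing it form a connected subtree. Here vertex 0 appears in no bag, so the decomposition is invalid.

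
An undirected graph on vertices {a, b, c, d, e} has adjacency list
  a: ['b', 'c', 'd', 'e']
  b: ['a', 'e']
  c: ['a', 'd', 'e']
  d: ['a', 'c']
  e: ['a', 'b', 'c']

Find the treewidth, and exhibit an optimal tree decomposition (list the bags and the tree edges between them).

Every bag has size at most 3, so the width is 3 − 1 = 2 and tw(G) ≤ 2. Conversely, {a, c, d} is a clique of size 3, and the vertices of any clique must share a bag in every tree decomposition; so some bag has ≥ 3 vertices and tw(G) ≥ 2. Combining the bounds, tw(G) = 2.

Treewidth 2.
One optimal decomposition is:
Bags: B1 = {a, b, e}  B2 = {a, c, e}  B3 = {a, c, d}
Tree: B1–B2, B2–B3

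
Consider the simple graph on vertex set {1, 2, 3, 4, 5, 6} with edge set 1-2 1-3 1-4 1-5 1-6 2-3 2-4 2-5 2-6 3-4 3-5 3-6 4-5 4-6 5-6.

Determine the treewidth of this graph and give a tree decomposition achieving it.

A single bag containing all 6 vertices is trivially a valid decomposition of width 5. Conversely, {1, 2, 3, 4, 5, 6} is a clique of size 6, and the vertices of any clique must share a bag in every tree decomposition; so some bag has ≥ 6 vertices and tw(G) ≥ 5. Combining the bounds, tw(G) = 5.

Treewidth 5.
One such decomposition:
Bags: B1 = {1, 2, 3, 4, 5, 6}
Tree: (single bag)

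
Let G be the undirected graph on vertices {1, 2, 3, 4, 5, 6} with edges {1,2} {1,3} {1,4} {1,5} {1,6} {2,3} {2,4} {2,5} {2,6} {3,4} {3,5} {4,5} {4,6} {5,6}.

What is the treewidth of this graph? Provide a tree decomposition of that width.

Treewidth 4.
One such decomposition:
Bags: B1 = {1, 2, 4, 5, 6}  B2 = {1, 2, 3, 4, 5}
Tree: B1–B2

The largest bag has 5 vertices, giving width 4; this decomposition certifies tw(G) ≤ 4. On the other hand G contains the 5-clique {1, 2, 3, 4, 5}. A clique must lie in a single bag of any decomposition, so no decomposition can have width below 4. The upper and lower bounds meet at 4, so that is the treewidth.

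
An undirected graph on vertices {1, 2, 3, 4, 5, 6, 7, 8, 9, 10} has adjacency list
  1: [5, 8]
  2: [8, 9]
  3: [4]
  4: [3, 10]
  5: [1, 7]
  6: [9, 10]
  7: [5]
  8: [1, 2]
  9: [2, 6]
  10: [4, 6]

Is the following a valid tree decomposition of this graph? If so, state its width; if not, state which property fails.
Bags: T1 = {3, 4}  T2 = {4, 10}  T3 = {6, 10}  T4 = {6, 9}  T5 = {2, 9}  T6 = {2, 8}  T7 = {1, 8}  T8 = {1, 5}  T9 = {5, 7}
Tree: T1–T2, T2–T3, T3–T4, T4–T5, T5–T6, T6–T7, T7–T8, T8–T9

Every vertex of G appears in some bag (union = {1, 2, 3, 4, 5, 6, 7, 8, 9, 10}); every edge is covered by a bag; and for each vertex v the set of bags containing v is connected in the bag tree. The decomposition is therefore valid. The largest bag has 2 vertices, so the width is 1.

Yes; width 1.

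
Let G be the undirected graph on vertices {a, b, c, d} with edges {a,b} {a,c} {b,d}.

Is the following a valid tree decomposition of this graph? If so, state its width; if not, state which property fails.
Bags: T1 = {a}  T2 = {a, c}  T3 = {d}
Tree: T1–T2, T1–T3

No — vertex b appears in no bag.

A tree decomposition must satisfy three properties: every vertex lies in some bag; for every edge, both endpoints lie together in some bag; and for every vertex, the bags containing it form a connected subtree. Here vertex b appears in no bag, so the decomposition is invalid.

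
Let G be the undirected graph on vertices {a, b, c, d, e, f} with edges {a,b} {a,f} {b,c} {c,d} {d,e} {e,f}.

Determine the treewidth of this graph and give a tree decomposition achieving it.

Treewidth 2.
Bags: B1 = {a, b, c}  B2 = {a, c, d}  B3 = {a, d, e}  B4 = {a, e, f}
Tree: B1–B2, B2–B3, B3–B4

Each bag holds 3 vertices, so the decomposition has width 2, which upper-bounds the treewidth. The edges a–b–c–d–e–f–a form a cycle, so G is not a tree and its treewidth is at least 2. The upper and lower bounds meet at 2, so that is the treewidth.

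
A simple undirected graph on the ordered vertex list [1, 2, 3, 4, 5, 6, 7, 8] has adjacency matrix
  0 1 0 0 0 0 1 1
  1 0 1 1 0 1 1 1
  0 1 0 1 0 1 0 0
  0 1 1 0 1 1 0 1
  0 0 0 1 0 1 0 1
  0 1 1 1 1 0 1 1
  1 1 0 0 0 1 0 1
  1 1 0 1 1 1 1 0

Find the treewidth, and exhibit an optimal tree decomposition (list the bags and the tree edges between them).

Treewidth 3.
One optimal decomposition is:
Bags: B1 = {2, 4, 6, 8}  B2 = {2, 6, 7, 8}  B3 = {1, 2, 7, 8}  B4 = {4, 5, 6, 8}  B5 = {2, 3, 4, 6}
Tree: B1–B2, B2–B3, B1–B4, B1–B5

Every bag has size at most 4, so the width is 4 − 1 = 3 and tw(G) ≤ 3. For the lower bound, the 4 vertices {1, 2, 7, 8} are pairwise adjacent, and any tree decomposition puts a clique entirely inside one bag — forcing width ≥ 3. Therefore the treewidth is 3.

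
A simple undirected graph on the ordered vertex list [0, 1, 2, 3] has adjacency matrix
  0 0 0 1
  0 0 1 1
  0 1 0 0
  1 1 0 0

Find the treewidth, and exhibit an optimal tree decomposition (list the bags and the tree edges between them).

Treewidth 1.
One optimal decomposition is:
Bags: B1 = {0, 3}  B2 = {1, 3}  B3 = {1, 2}
Tree: B1–B2, B2–B3

Every bag has size at most 2, so the width is 2 − 1 = 1 and tw(G) ≤ 1. Since G has at least one edge (e.g. 0–3), it is not an edgeless graph, so tw(G) ≥ 1. Therefore the treewidth is 1.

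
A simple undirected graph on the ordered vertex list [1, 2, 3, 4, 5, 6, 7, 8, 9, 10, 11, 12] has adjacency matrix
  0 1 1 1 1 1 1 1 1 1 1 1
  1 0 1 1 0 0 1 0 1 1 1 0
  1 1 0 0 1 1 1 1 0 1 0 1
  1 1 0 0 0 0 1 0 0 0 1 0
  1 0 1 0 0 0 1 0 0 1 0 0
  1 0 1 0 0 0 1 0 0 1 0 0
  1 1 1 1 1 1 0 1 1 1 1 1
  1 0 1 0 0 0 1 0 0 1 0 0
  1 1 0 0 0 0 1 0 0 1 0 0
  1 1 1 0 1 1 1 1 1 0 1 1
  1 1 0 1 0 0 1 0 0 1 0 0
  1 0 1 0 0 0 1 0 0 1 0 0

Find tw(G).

4

A width-4 tree decomposition is:
Bags: B1 = {1, 2, 3, 7, 10}  B2 = {1, 3, 6, 7, 10}  B3 = {1, 3, 7, 10, 12}  B4 = {1, 3, 7, 8, 10}  B5 = {1, 2, 7, 10, 11}  B6 = {1, 2, 7, 9, 10}  B7 = {1, 2, 4, 7, 11}  B8 = {1, 3, 5, 7, 10}
Tree: B1–B2, B2–B3, B1–B4, B1–B5, B1–B6, B5–B7, B2–B8
Every bag has size at most 5, so the width is 5 − 1 = 4 and tw(G) ≤ 4. Conversely, {1, 2, 7, 10, 11} is a clique of size 5, and the vertices of any clique must share a bag in every tree decomposition; so some bag has ≥ 5 vertices and tw(G) ≥ 4. Combining the bounds, tw(G) = 4.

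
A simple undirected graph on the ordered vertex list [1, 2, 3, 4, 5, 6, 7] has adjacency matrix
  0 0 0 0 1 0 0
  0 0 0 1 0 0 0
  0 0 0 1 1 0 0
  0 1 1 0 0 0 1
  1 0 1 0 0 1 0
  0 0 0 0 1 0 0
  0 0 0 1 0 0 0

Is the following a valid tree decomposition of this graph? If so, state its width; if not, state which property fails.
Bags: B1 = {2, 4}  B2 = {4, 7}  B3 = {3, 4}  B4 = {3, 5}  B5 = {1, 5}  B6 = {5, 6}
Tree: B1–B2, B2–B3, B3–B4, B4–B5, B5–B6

Yes; width 1.

Checking the three conditions: (i) the bags cover all of {1, 2, 3, 4, 5, 6, 7}; (ii) for each edge, some bag contains both endpoints; (iii) the bags containing any fixed vertex form a subtree. All hold, so the decomposition is valid with width 2 − 1 = 1.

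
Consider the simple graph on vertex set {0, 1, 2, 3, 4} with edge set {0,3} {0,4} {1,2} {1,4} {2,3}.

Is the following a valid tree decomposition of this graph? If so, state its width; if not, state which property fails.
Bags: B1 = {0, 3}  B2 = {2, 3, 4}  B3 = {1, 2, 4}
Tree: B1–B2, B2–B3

A tree decomposition must satisfy three properties: every vertex lies in some bag; for every edge, both endpoints lie together in some bag; and for every vertex, the bags containing it form a connected subtree. Here edge (4,0) lies in no bag, so the decomposition is invalid.

No — edge (4,0) lies in no bag.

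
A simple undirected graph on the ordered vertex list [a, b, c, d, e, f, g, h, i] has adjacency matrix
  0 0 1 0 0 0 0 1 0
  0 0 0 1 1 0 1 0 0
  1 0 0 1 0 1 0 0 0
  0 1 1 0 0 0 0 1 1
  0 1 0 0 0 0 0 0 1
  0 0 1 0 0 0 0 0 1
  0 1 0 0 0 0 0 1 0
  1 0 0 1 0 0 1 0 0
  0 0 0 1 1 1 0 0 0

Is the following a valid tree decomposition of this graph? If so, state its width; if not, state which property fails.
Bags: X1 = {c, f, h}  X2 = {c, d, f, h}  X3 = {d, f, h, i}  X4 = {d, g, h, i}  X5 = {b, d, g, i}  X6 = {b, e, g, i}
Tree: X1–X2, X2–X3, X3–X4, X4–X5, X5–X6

A tree decomposition must satisfy three properties: every vertex lies in some bag; for every edge, both endpoints lie together in some bag; and for every vertex, the bags containing it form a connected subtree. Here vertex a appears in no bag, so the decomposition is invalid.

No — vertex a appears in no bag.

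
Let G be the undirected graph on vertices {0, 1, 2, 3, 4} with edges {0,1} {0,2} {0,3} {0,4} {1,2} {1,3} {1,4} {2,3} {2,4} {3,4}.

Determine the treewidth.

A width-4 tree decomposition is:
Bags: B1 = {0, 1, 2, 3, 4}
Tree: (single bag)
With just one bag of size 5, the width is 5 − 1 = 4, so tw(G) ≤ 4. Conversely, {0, 1, 2, 3, 4} is a clique of size 5, and the vertices of any clique must share a bag in every tree decomposition; so some bag has ≥ 5 vertices and tw(G) ≥ 4. The upper and lower bounds meet at 4, so that is the treewidth.

4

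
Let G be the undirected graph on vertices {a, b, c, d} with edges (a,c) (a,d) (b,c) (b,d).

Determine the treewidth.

A width-2 tree decomposition is:
Bags: B1 = {a, b, d}  B2 = {a, b, c}
Tree: B1–B2
Every bag has size at most 3, so the width is 3 − 1 = 2 and tw(G) ≤ 2. Since b–d–a–c–b is a cycle in G, G is not acyclic. Forests are exactly the graphs of treewidth ≤ 1, so tw(G) ≥ 2. Hence tw(G) = 2 exactly.

2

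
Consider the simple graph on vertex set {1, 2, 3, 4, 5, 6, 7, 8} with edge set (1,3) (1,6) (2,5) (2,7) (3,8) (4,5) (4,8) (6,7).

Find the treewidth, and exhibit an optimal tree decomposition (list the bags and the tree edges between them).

The largest bag has 3 vertices, giving width 2; this decomposition certifies tw(G) ≤ 2. For the lower bound, G contains the cycle 2–5–4–8–3–1–6–7–2, so G is not a forest; only forests have treewidth ≤ 1, hence tw(G) ≥ 2. Combining the bounds, tw(G) = 2.

Treewidth 2.
Bags: B1 = {2, 4, 5}  B2 = {2, 4, 8}  B3 = {2, 3, 8}  B4 = {1, 2, 3}  B5 = {1, 2, 6}  B6 = {2, 6, 7}
Tree: B1–B2, B2–B3, B3–B4, B4–B5, B5–B6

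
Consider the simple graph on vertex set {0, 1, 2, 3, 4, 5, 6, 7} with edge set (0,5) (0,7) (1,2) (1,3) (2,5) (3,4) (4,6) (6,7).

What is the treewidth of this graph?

A width-2 tree decomposition is:
Bags: B1 = {0, 2, 5}  B2 = {0, 1, 2}  B3 = {0, 1, 3}  B4 = {0, 3, 4}  B5 = {0, 4, 6}  B6 = {0, 6, 7}
Tree: B1–B2, B2–B3, B3–B4, B4–B5, B5–B6
Each bag holds 3 vertices, so the decomposition has width 2, which upper-bounds the treewidth. For the lower bound, G contains the cycle 0–5–2–1–3–4–6–7–0, so G is not a forest; only forests have treewidth ≤ 1, hence tw(G) ≥ 2. Therefore the treewidth is 2.

2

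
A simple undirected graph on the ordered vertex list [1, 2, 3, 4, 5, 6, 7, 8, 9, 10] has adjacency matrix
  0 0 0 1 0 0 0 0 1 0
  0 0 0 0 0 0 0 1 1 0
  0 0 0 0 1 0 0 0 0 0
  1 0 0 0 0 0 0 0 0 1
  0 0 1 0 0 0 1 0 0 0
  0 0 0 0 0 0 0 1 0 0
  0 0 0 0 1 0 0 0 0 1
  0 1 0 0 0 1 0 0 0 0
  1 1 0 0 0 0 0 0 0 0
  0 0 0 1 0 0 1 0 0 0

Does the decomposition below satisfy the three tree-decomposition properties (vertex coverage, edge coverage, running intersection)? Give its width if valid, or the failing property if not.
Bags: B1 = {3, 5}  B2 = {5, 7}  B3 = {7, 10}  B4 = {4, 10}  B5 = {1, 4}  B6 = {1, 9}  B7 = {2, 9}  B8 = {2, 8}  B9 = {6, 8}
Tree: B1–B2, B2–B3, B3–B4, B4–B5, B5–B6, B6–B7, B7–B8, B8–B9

Vertex coverage: the bags together contain {1, 2, 3, 4, 5, 6, 7, 8, 9, 10}, the full vertex set. Edge coverage: each edge of G has both endpoints in at least one bag. Running intersection: for every vertex, the bags containing it form a connected subtree. All three properties hold, so this is a valid tree decomposition of width max|bag| − 1 = 1, and hence tw(G) ≤ 1.

Yes; width 1.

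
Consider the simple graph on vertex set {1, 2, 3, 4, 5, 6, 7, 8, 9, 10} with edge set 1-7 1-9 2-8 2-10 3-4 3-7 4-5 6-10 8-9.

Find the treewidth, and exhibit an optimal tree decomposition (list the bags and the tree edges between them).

The largest bag has 2 vertices, giving width 1; this decomposition certifies tw(G) ≤ 1. Since G has at least one edge (e.g. 6–10), it is not an edgeless graph, so tw(G) ≥ 1. Hence tw(G) = 1 exactly.

Treewidth 1.
Bags: B1 = {6, 10}  B2 = {2, 10}  B3 = {2, 8}  B4 = {8, 9}  B5 = {1, 9}  B6 = {1, 7}  B7 = {3, 7}  B8 = {3, 4}  B9 = {4, 5}
Tree: B1–B2, B2–B3, B3–B4, B4–B5, B5–B6, B6–B7, B7–B8, B8–B9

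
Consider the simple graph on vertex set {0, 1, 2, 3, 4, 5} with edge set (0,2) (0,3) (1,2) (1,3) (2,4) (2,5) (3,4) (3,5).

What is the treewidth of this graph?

2

A width-2 tree decomposition is:
Bags: B1 = {2, 3, 4}  B2 = {1, 2, 3}  B3 = {2, 3, 5}  B4 = {0, 2, 3}
Tree: B1–B2, B2–B3, B3–B4
The largest bag has 3 vertices, giving width 2; this decomposition certifies tw(G) ≤ 2. Since 3–4–2–1–3 is a cycle in G, G is not acyclic. Forests are exactly the graphs of treewidth ≤ 1, so tw(G) ≥ 2. The upper and lower bounds meet at 2, so that is the treewidth.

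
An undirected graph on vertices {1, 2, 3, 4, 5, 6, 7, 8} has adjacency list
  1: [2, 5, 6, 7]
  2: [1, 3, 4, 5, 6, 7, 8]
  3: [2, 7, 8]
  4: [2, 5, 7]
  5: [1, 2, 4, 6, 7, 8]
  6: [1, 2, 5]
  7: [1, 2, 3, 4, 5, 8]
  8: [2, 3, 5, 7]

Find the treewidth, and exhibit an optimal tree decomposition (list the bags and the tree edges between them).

The largest bag has 4 vertices, giving width 3; this decomposition certifies tw(G) ≤ 3. On the other hand G contains the 4-clique {2, 3, 7, 8}. A clique must lie in a single bag of any decomposition, so no decomposition can have width below 3. Therefore the treewidth is 3.

Treewidth 3.
Bags: B1 = {2, 5, 7, 8}  B2 = {1, 2, 5, 7}  B3 = {2, 4, 5, 7}  B4 = {2, 3, 7, 8}  B5 = {1, 2, 5, 6}
Tree: B1–B2, B2–B3, B1–B4, B2–B5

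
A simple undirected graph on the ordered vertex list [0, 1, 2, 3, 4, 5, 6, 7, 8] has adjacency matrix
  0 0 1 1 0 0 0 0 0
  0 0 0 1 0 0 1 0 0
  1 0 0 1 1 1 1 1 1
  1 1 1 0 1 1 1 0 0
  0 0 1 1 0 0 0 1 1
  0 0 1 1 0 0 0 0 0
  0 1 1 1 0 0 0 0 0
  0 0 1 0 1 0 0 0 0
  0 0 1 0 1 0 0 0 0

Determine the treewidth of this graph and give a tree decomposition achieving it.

Each bag holds 3 vertices, so the decomposition has width 2, which upper-bounds the treewidth. For the lower bound, the 3 vertices {1, 3, 6} are pairwise adjacent, and any tree decomposition puts a clique entirely inside one bag — forcing width ≥ 2. The upper and lower bounds meet at 2, so that is the treewidth.

Treewidth 2.
One such decomposition:
Bags: B1 = {2, 3, 4}  B2 = {2, 3, 6}  B3 = {0, 2, 3}  B4 = {2, 4, 8}  B5 = {2, 4, 7}  B6 = {1, 3, 6}  B7 = {2, 3, 5}
Tree: B1–B2, B2–B3, B1–B4, B4–B5, B2–B6, B1–B7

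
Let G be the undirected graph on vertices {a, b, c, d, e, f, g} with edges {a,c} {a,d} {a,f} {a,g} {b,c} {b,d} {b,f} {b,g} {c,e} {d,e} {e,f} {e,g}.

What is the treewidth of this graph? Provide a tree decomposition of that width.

Treewidth 3.
One such decomposition:
Bags: B1 = {a, b, c, e}  B2 = {a, b, e, g}  B3 = {a, b, d, e}  B4 = {a, b, e, f}
Tree: B1–B2, B2–B3, B3–B4

Every bag has size at most 4, so the width is 4 − 1 = 3 and tw(G) ≤ 3. For the lower bound: the 4 vertex sets {b,c}, {a,g}, {e}, {d} are disjoint, each induces a connected subgraph, and every pair is joined by at least one edge of G. Contracting each set to a single vertex therefore yields K_{4} as a minor, and since treewidth is minor-monotone, tw(G) ≥ tw(K_{4}) = 3. Therefore the treewidth is 3.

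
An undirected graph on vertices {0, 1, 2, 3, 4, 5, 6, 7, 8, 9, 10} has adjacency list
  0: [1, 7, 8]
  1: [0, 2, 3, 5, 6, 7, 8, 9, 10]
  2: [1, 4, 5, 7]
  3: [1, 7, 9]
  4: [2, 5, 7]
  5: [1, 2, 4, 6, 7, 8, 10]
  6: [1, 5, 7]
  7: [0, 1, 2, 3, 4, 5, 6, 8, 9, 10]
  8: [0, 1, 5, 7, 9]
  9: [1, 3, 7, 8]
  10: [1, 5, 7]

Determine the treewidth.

3

A width-3 tree decomposition is:
Bags: B1 = {1, 2, 5, 7}  B2 = {1, 5, 7, 10}  B3 = {1, 5, 7, 8}  B4 = {0, 1, 7, 8}  B5 = {1, 7, 8, 9}  B6 = {1, 5, 6, 7}  B7 = {2, 4, 5, 7}  B8 = {1, 3, 7, 9}
Tree: B1–B2, B1–B3, B3–B4, B4–B5, B1–B6, B1–B7, B5–B8
Every bag has size at most 4, so the width is 4 − 1 = 3 and tw(G) ≤ 3. For the lower bound, the 4 vertices {0, 1, 7, 8} are pairwise adjacent, and any tree decomposition puts a clique entirely inside one bag — forcing width ≥ 3. Combining the bounds, tw(G) = 3.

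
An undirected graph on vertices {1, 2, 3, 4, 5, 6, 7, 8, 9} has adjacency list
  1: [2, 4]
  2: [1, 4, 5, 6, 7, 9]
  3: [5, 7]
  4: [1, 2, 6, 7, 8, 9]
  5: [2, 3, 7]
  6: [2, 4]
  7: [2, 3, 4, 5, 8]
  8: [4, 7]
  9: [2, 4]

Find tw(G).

A width-2 tree decomposition is:
Bags: B1 = {2, 4, 7}  B2 = {2, 4, 9}  B3 = {1, 2, 4}  B4 = {4, 7, 8}  B5 = {2, 5, 7}  B6 = {3, 5, 7}  B7 = {2, 4, 6}
Tree: B1–B2, B2–B3, B1–B4, B1–B5, B5–B6, B3–B7
Each bag holds 3 vertices, so the decomposition has width 2, which upper-bounds the treewidth. For the lower bound, the 3 vertices {4, 7, 8} are pairwise adjacent, and any tree decomposition puts a clique entirely inside one bag — forcing width ≥ 2. The upper and lower bounds meet at 2, so that is the treewidth.

2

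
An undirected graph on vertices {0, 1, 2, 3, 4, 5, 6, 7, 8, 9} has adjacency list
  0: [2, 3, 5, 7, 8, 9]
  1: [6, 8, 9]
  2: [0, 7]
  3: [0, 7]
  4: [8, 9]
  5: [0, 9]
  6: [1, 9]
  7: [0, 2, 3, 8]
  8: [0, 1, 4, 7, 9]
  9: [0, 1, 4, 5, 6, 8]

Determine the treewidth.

A width-2 tree decomposition is:
Bags: B1 = {1, 8, 9}  B2 = {0, 8, 9}  B3 = {0, 7, 8}  B4 = {0, 2, 7}  B5 = {0, 5, 9}  B6 = {0, 3, 7}  B7 = {1, 6, 9}  B8 = {4, 8, 9}
Tree: B1–B2, B2–B3, B3–B4, B2–B5, B4–B6, B1–B7, B1–B8
The largest bag has 3 vertices, giving width 2; this decomposition certifies tw(G) ≤ 2. On the other hand G contains the 3-clique {0, 8, 9}. A clique must lie in a single bag of any decomposition, so no decomposition can have width below 2. Hence tw(G) = 2 exactly.

2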